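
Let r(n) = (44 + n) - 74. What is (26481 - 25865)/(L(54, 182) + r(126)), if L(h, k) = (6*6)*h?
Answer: 77/255 ≈ 0.30196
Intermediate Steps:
L(h, k) = 36*h
r(n) = -30 + n
(26481 - 25865)/(L(54, 182) + r(126)) = (26481 - 25865)/(36*54 + (-30 + 126)) = 616/(1944 + 96) = 616/2040 = 616*(1/2040) = 77/255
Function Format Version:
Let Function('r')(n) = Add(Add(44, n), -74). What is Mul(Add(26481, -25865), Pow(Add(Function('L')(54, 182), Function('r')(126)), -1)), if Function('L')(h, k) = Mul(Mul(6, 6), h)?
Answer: Rational(77, 255) ≈ 0.30196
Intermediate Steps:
Function('L')(h, k) = Mul(36, h)
Function('r')(n) = Add(-30, n)
Mul(Add(26481, -25865), Pow(Add(Function('L')(54, 182), Function('r')(126)), -1)) = Mul(Add(26481, -25865), Pow(Add(Mul(36, 54), Add(-30, 126)), -1)) = Mul(616, Pow(Add(1944, 96), -1)) = Mul(616, Pow(2040, -1)) = Mul(616, Rational(1, 2040)) = Rational(77, 255)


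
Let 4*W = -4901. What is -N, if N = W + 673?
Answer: 2209/4 ≈ 552.25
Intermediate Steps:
W = -4901/4 (W = (¼)*(-4901) = -4901/4 ≈ -1225.3)
N = -2209/4 (N = -4901/4 + 673 = -2209/4 ≈ -552.25)
-N = -1*(-2209/4) = 2209/4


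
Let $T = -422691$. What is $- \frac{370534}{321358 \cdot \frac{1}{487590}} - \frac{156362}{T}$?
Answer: $- \frac{38183485918112432}{67917567189} \approx -5.622 \cdot 10^{5}$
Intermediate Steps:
$- \frac{370534}{321358 \cdot \frac{1}{487590}} - \frac{156362}{T} = - \frac{370534}{321358 \cdot \frac{1}{487590}} - \frac{156362}{-422691} = - \frac{370534}{321358 \cdot \frac{1}{487590}} - - \frac{156362}{422691} = - \frac{370534}{\frac{160679}{243795}} + \frac{156362}{422691} = \left(-370534\right) \frac{243795}{160679} + \frac{156362}{422691} = - \frac{90334336530}{160679} + \frac{156362}{422691} = - \frac{38183485918112432}{67917567189}$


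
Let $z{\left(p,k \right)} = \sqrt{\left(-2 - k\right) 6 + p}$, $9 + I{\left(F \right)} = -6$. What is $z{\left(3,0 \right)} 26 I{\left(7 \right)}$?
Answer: $- 1170 i \approx - 1170.0 i$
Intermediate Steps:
$I{\left(F \right)} = -15$ ($I{\left(F \right)} = -9 - 6 = -15$)
$z{\left(p,k \right)} = \sqrt{-12 + p - 6 k}$ ($z{\left(p,k \right)} = \sqrt{\left(-12 - 6 k\right) + p} = \sqrt{-12 + p - 6 k}$)
$z{\left(3,0 \right)} 26 I{\left(7 \right)} = \sqrt{-12 + 3 - 0} \cdot 26 \left(-15\right) = \sqrt{-12 + 3 + 0} \cdot 26 \left(-15\right) = \sqrt{-9} \cdot 26 \left(-15\right) = 3 i 26 \left(-15\right) = 78 i \left(-15\right) = - 1170 i$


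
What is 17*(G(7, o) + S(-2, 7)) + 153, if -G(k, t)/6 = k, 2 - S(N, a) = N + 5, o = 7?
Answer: -578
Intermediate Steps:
S(N, a) = -3 - N (S(N, a) = 2 - (N + 5) = 2 - (5 + N) = 2 + (-5 - N) = -3 - N)
G(k, t) = -6*k
17*(G(7, o) + S(-2, 7)) + 153 = 17*(-6*7 + (-3 - 1*(-2))) + 153 = 17*(-42 + (-3 + 2)) + 153 = 17*(-42 - 1) + 153 = 17*(-43) + 153 = -731 + 153 = -578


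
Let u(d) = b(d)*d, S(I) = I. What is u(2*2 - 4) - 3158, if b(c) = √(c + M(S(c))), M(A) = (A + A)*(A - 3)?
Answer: -3158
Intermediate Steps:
M(A) = 2*A*(-3 + A) (M(A) = (2*A)*(-3 + A) = 2*A*(-3 + A))
b(c) = √(c + 2*c*(-3 + c))
u(d) = d*√(d*(-5 + 2*d)) (u(d) = √(d*(-5 + 2*d))*d = d*√(d*(-5 + 2*d)))
u(2*2 - 4) - 3158 = (2*2 - 4)*√((2*2 - 4)*(-5 + 2*(2*2 - 4))) - 3158 = (4 - 4)*√((4 - 4)*(-5 + 2*(4 - 4))) - 3158 = 0*√(0*(-5 + 2*0)) - 3158 = 0*√(0*(-5 + 0)) - 3158 = 0*√(0*(-5)) - 3158 = 0*√0 - 3158 = 0*0 - 3158 = 0 - 3158 = -3158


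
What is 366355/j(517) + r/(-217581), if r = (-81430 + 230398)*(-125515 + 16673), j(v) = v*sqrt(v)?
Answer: 5404658352/72527 + 33305*sqrt(517)/24299 ≈ 74550.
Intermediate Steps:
j(v) = v**(3/2)
r = -16213975056 (r = 148968*(-108842) = -16213975056)
366355/j(517) + r/(-217581) = 366355/(517**(3/2)) - 16213975056/(-217581) = 366355/((517*sqrt(517))) - 16213975056*(-1/217581) = 366355*(sqrt(517)/267289) + 5404658352/72527 = 33305*sqrt(517)/24299 + 5404658352/72527 = 5404658352/72527 + 33305*sqrt(517)/24299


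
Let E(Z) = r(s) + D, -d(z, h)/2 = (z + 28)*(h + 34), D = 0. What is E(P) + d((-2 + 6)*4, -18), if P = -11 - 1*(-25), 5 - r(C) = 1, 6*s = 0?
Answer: -1404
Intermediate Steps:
s = 0 (s = (⅙)*0 = 0)
r(C) = 4 (r(C) = 5 - 1*1 = 5 - 1 = 4)
d(z, h) = -2*(28 + z)*(34 + h) (d(z, h) = -2*(z + 28)*(h + 34) = -2*(28 + z)*(34 + h))
P = 14 (P = -11 + 25 = 14)
E(Z) = 4 (E(Z) = 4 + 0 = 4)
E(P) + d((-2 + 6)*4, -18) = 4 + (-1904 - 68*(-2 + 6)*4 - 56*(-18) - 2*(-18)*(-2 + 6)*4) = 4 + (-1904 - 272*4 + 1008 - 2*(-18)*4*4) = 4 + (-1904 - 68*16 + 1008 - 2*(-18)*16) = 4 + (-1904 - 1088 + 1008 + 576) = 4 - 1408 = -1404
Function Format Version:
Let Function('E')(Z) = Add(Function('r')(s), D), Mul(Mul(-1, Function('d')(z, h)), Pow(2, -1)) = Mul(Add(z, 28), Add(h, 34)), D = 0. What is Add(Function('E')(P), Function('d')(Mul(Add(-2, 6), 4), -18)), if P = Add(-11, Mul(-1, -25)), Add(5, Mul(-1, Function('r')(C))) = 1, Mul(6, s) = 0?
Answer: -1404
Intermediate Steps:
s = 0 (s = Mul(Rational(1, 6), 0) = 0)
Function('r')(C) = 4 (Function('r')(C) = Add(5, Mul(-1, 1)) = Add(5, -1) = 4)
Function('d')(z, h) = Mul(-2, Add(28, z), Add(34, h)) (Function('d')(z, h) = Mul(-2, Mul(Add(z, 28), Add(h, 34))) = Mul(-2, Mul(Add(28, z), Add(34, h))) = Mul(-2, Add(28, z), Add(34, h)))
P = 14 (P = Add(-11, 25) = 14)
Function('E')(Z) = 4 (Function('E')(Z) = Add(4, 0) = 4)
Add(Function('E')(P), Function('d')(Mul(Add(-2, 6), 4), -18)) = Add(4, Add(-1904, Mul(-68, Mul(Add(-2, 6), 4)), Mul(-56, -18), Mul(-2, -18, Mul(Add(-2, 6), 4)))) = Add(4, Add(-1904, Mul(-68, Mul(4, 4)), 1008, Mul(-2, -18, Mul(4, 4)))) = Add(4, Add(-1904, Mul(-68, 16), 1008, Mul(-2, -18, 16))) = Add(4, Add(-1904, -1088, 1008, 576)) = Add(4, -1408) = -1404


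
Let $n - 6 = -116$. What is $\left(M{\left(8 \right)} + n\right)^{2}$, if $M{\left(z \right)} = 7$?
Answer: $10609$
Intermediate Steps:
$n = -110$ ($n = 6 - 116 = -110$)
$\left(M{\left(8 \right)} + n\right)^{2} = \left(7 - 110\right)^{2} = \left(-103\right)^{2} = 10609$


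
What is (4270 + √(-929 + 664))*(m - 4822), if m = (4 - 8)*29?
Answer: -21085260 - 4938*I*√265 ≈ -2.1085e+7 - 80385.0*I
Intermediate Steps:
m = -116 (m = -4*29 = -116)
(4270 + √(-929 + 664))*(m - 4822) = (4270 + √(-929 + 664))*(-116 - 4822) = (4270 + √(-265))*(-4938) = (4270 + I*√265)*(-4938) = -21085260 - 4938*I*√265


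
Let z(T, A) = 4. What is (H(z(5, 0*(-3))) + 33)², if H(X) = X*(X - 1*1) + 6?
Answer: 2601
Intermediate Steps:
H(X) = 6 + X*(-1 + X) (H(X) = X*(X - 1) + 6 = X*(-1 + X) + 6 = 6 + X*(-1 + X))
(H(z(5, 0*(-3))) + 33)² = ((6 + 4² - 1*4) + 33)² = ((6 + 16 - 4) + 33)² = (18 + 33)² = 51² = 2601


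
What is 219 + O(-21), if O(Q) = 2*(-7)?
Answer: 205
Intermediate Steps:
O(Q) = -14
219 + O(-21) = 219 - 14 = 205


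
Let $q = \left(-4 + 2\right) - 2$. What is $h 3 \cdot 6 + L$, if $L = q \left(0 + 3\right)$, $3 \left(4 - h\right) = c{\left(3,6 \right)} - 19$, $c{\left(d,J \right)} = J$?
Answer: $138$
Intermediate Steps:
$q = -4$ ($q = -2 - 2 = -4$)
$h = \frac{25}{3}$ ($h = 4 - \frac{6 - 19}{3} = 4 - - \frac{13}{3} = 4 + \frac{13}{3} = \frac{25}{3} \approx 8.3333$)
$L = -12$ ($L = - 4 \left(0 + 3\right) = \left(-4\right) 3 = -12$)
$h 3 \cdot 6 + L = \frac{25 \cdot 3 \cdot 6}{3} - 12 = \frac{25}{3} \cdot 18 - 12 = 150 - 12 = 138$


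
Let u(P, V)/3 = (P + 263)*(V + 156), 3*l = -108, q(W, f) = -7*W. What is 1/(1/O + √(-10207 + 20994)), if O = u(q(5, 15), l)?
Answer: -82080/72673382476799 + 6737126400*√10787/72673382476799 ≈ 0.0096283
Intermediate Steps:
l = -36 (l = (⅓)*(-108) = -36)
u(P, V) = 3*(156 + V)*(263 + P) (u(P, V) = 3*((P + 263)*(V + 156)) = 3*((263 + P)*(156 + V)) = 3*((156 + V)*(263 + P)) = 3*(156 + V)*(263 + P))
O = 82080 (O = 123084 + 468*(-7*5) + 789*(-36) + 3*(-7*5)*(-36) = 123084 + 468*(-35) - 28404 + 3*(-35)*(-36) = 123084 - 16380 - 28404 + 3780 = 82080)
1/(1/O + √(-10207 + 20994)) = 1/(1/82080 + √(-10207 + 20994)) = 1/(1/82080 + √10787)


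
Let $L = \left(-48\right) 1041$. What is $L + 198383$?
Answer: $148415$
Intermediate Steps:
$L = -49968$
$L + 198383 = -49968 + 198383 = 148415$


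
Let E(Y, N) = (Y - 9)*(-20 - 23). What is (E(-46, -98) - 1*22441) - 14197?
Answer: -34273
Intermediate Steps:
E(Y, N) = 387 - 43*Y (E(Y, N) = (-9 + Y)*(-43) = 387 - 43*Y)
(E(-46, -98) - 1*22441) - 14197 = ((387 - 43*(-46)) - 1*22441) - 14197 = ((387 + 1978) - 22441) - 14197 = (2365 - 22441) - 14197 = -20076 - 14197 = -34273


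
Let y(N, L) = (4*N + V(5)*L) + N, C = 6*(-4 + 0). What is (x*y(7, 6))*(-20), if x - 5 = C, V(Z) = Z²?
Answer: 70300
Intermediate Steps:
C = -24 (C = 6*(-4) = -24)
y(N, L) = 5*N + 25*L (y(N, L) = (4*N + 5²*L) + N = (4*N + 25*L) + N = 5*N + 25*L)
x = -19 (x = 5 - 24 = -19)
(x*y(7, 6))*(-20) = -19*(5*7 + 25*6)*(-20) = -19*(35 + 150)*(-20) = -19*185*(-20) = -3515*(-20) = 70300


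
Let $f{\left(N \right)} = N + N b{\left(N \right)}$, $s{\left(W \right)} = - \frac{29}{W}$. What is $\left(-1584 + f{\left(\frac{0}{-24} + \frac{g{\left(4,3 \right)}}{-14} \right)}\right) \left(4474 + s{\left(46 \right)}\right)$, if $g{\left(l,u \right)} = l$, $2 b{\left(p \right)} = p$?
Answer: $- \frac{7986950850}{1127} \approx -7.0869 \cdot 10^{6}$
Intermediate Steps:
$b{\left(p \right)} = \frac{p}{2}$
$f{\left(N \right)} = N + \frac{N^{2}}{2}$ ($f{\left(N \right)} = N + N \frac{N}{2} = N + \frac{N^{2}}{2}$)
$\left(-1584 + f{\left(\frac{0}{-24} + \frac{g{\left(4,3 \right)}}{-14} \right)}\right) \left(4474 + s{\left(46 \right)}\right) = \left(-1584 + \frac{\left(\frac{0}{-24} + \frac{4}{-14}\right) \left(2 + \left(\frac{0}{-24} + \frac{4}{-14}\right)\right)}{2}\right) \left(4474 - \frac{29}{46}\right) = \left(-1584 + \frac{\left(0 \left(- \frac{1}{24}\right) + 4 \left(- \frac{1}{14}\right)\right) \left(2 + \left(0 \left(- \frac{1}{24}\right) + 4 \left(- \frac{1}{14}\right)\right)\right)}{2}\right) \left(4474 - \frac{29}{46}\right) = \left(-1584 + \frac{\left(0 - \frac{2}{7}\right) \left(2 + \left(0 - \frac{2}{7}\right)\right)}{2}\right) \left(4474 - \frac{29}{46}\right) = \left(-1584 + \frac{1}{2} \left(- \frac{2}{7}\right) \left(2 - \frac{2}{7}\right)\right) \frac{205775}{46} = \left(-1584 + \frac{1}{2} \left(- \frac{2}{7}\right) \frac{12}{7}\right) \frac{205775}{46} = \left(-1584 - \frac{12}{49}\right) \frac{205775}{46} = \left(- \frac{77628}{49}\right) \frac{205775}{46} = - \frac{7986950850}{1127}$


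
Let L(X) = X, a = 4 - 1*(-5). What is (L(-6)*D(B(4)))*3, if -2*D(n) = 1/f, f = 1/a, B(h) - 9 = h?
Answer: 81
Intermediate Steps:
B(h) = 9 + h
a = 9 (a = 4 + 5 = 9)
f = 1/9 ≈ 0.11111
D(n) = -9/2 (D(n) = -1/(2*1/9) = -1/2*9 = -9/2)
(L(-6)*D(B(4)))*3 = -6*(-9/2)*3 = 27*3 = 81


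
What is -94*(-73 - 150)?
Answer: 20962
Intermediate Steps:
-94*(-73 - 150) = -94*(-223) = 20962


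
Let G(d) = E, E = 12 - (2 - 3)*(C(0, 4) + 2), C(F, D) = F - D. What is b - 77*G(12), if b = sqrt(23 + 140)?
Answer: -770 + sqrt(163) ≈ -757.23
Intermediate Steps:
b = sqrt(163) ≈ 12.767
E = 10 (E = 12 - (2 - 3)*((0 - 1*4) + 2) = 12 - (-1)*((0 - 4) + 2) = 12 - (-1)*(-4 + 2) = 12 - (-1)*(-2) = 12 - 1*2 = 12 - 2 = 10)
G(d) = 10
b - 77*G(12) = sqrt(163) - 77*10 = sqrt(163) - 770 = -770 + sqrt(163)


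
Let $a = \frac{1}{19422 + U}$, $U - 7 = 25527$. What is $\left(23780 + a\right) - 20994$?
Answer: $\frac{125247417}{44956} \approx 2786.0$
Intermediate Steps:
$U = 25534$ ($U = 7 + 25527 = 25534$)
$a = \frac{1}{44956}$ ($a = \frac{1}{19422 + 25534} = \frac{1}{44956} \approx 2.2244 \cdot 10^{-5}$)
$\left(23780 + a\right) - 20994 = \left(23780 + \frac{1}{44956}\right) - 20994 = \frac{1069053681}{44956} - 20994 = \frac{125247417}{44956}$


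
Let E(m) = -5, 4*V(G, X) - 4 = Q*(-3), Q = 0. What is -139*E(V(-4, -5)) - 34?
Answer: 661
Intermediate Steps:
V(G, X) = 1 (V(G, X) = 1 + (0*(-3))/4 = 1 + (1/4)*0 = 1 + 0 = 1)
-139*E(V(-4, -5)) - 34 = -139*(-5) - 34 = 695 - 34 = 661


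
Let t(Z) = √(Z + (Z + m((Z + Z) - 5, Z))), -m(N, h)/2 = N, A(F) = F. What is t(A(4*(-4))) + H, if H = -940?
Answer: -940 + √42 ≈ -933.52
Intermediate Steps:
m(N, h) = -2*N
t(Z) = √(10 - 2*Z) (t(Z) = √(Z + (Z - 2*((Z + Z) - 5))) = √(Z + (Z - 2*(2*Z - 5))) = √(Z + (Z - 2*(-5 + 2*Z))) = √(Z + (Z + (10 - 4*Z))) = √(Z + (10 - 3*Z)) = √(10 - 2*Z))
t(A(4*(-4))) + H = √(10 - 8*(-4)) - 940 = √(10 - 2*(-16)) - 940 = √(10 + 32) - 940 = √42 - 940 = -940 + √42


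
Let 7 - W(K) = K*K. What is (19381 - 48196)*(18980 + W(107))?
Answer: -217207470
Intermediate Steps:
W(K) = 7 - K**2 (W(K) = 7 - K*K = 7 - K**2)
(19381 - 48196)*(18980 + W(107)) = (19381 - 48196)*(18980 + (7 - 1*107**2)) = -28815*(18980 + (7 - 1*11449)) = -28815*(18980 + (7 - 11449)) = -28815*(18980 - 11442) = -28815*7538 = -217207470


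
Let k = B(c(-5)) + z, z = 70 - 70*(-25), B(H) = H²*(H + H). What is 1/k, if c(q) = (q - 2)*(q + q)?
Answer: 1/687820 ≈ 1.4539e-6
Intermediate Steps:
c(q) = 2*q*(-2 + q) (c(q) = (-2 + q)*(2*q) = 2*q*(-2 + q))
B(H) = 2*H³ (B(H) = H²*(2*H) = 2*H³)
z = 1820 (z = 70 + 1750 = 1820)
k = 687820 (k = 2*(2*(-5)*(-2 - 5))³ + 1820 = 2*(2*(-5)*(-7))³ + 1820 = 2*70³ + 1820 = 2*343000 + 1820 = 686000 + 1820 = 687820)
1/k = 1/687820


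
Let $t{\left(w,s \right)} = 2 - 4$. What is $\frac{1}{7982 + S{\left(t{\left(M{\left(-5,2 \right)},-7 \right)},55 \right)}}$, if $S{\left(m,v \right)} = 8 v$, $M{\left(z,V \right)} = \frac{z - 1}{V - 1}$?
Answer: $\frac{1}{8422} \approx 0.00011874$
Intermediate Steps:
$M{\left(z,V \right)} = \frac{-1 + z}{-1 + V}$
$t{\left(w,s \right)} = -2$ ($t{\left(w,s \right)} = 2 - 4 = -2$)
$\frac{1}{7982 + S{\left(t{\left(M{\left(-5,2 \right)},-7 \right)},55 \right)}} = \frac{1}{7982 + 8 \cdot 55} = \frac{1}{7982 + 440} = \frac{1}{8422}$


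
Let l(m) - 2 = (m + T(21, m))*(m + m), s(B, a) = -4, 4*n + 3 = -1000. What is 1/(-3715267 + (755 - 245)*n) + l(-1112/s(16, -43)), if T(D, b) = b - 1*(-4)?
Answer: 2393221429236/7686299 ≈ 3.1136e+5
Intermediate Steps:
n = -1003/4 (n = -3/4 + (1/4)*(-1000) = -3/4 - 250 = -1003/4 ≈ -250.75)
T(D, b) = 4 + b (T(D, b) = b + 4 = 4 + b)
l(m) = 2 + 2*m*(4 + 2*m) (l(m) = 2 + (m + (4 + m))*(m + m) = 2 + (4 + 2*m)*(2*m) = 2 + 2*m*(4 + 2*m))
1/(-3715267 + (755 - 245)*n) + l(-1112/s(16, -43)) = 1/(-3715267 + (755 - 245)*(-1003/4)) + (2 + 4*(-1112/(-4))**2 + 8*(-1112/(-4))) = 1/(-3715267 + 510*(-1003/4)) + (2 + 4*(-1112*(-1/4))**2 + 8*(-1112*(-1/4))) = 1/(-3715267 - 255765/2) + (2 + 4*278**2 + 8*278) = 1/(-7686299/2) + (2 + 4*77284 + 2224) = -2/7686299 + (2 + 309136 + 2224) = -2/7686299 + 311362 = 2393221429236/7686299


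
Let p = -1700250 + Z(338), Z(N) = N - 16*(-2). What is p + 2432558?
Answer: 732678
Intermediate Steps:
Z(N) = 32 + N (Z(N) = N + 32 = 32 + N)
p = -1699880 (p = -1700250 + (32 + 338) = -1700250 + 370 = -1699880)
p + 2432558 = -1699880 + 2432558 = 732678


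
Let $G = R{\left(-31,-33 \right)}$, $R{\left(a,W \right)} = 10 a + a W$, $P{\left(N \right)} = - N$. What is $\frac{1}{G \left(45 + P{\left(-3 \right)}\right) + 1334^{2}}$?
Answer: $\frac{1}{1813780} \approx 5.5133 \cdot 10^{-7}$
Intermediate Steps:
$R{\left(a,W \right)} = 10 a + W a$
$G = 713$ ($G = - 31 \left(10 - 33\right) = \left(-31\right) \left(-23\right) = 713$)
$\frac{1}{G \left(45 + P{\left(-3 \right)}\right) + 1334^{2}} = \frac{1}{713 \left(45 - -3\right) + 1334^{2}} = \frac{1}{713 \left(45 + 3\right) + 1779556} = \frac{1}{713 \cdot 48 + 1779556} = \frac{1}{34224 + 1779556} = \frac{1}{1813780}$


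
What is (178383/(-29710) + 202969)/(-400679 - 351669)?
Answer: -6030030607/22352259080 ≈ -0.26977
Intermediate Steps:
(178383/(-29710) + 202969)/(-400679 - 351669) = (178383*(-1/29710) + 202969)/(-752348) = (-178383/29710 + 202969)*(-1/752348) = (6030030607/29710)*(-1/752348) = -6030030607/22352259080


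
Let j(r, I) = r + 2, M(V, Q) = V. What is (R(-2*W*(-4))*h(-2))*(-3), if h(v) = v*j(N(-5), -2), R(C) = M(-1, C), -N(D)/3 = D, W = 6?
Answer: -102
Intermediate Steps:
N(D) = -3*D
R(C) = -1
j(r, I) = 2 + r
h(v) = 17*v (h(v) = v*(2 - 3*(-5)) = v*(2 + 15) = v*17 = 17*v)
(R(-2*W*(-4))*h(-2))*(-3) = -17*(-2)*(-3) = -1*(-34)*(-3) = 34*(-3) = -102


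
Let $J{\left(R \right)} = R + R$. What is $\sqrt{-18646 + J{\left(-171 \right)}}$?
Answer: $2 i \sqrt{4747} \approx 137.8 i$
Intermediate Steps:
$J{\left(R \right)} = 2 R$
$\sqrt{-18646 + J{\left(-171 \right)}} = \sqrt{-18646 + 2 \left(-171\right)} = \sqrt{-18646 - 342} = \sqrt{-18988} = 2 i \sqrt{4747}$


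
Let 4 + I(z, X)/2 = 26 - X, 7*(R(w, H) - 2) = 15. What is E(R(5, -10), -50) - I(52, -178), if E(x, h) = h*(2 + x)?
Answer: -4950/7 ≈ -707.14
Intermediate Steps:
R(w, H) = 29/7 (R(w, H) = 2 + (⅐)*15 = 2 + 15/7 = 29/7)
I(z, X) = 44 - 2*X (I(z, X) = -8 + 2*(26 - X) = -8 + (52 - 2*X) = 44 - 2*X)
E(R(5, -10), -50) - I(52, -178) = -50*(2 + 29/7) - (44 - 2*(-178)) = -50*43/7 - (44 + 356) = -2150/7 - 1*400 = -2150/7 - 400 = -4950/7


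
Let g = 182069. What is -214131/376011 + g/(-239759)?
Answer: -39933260396/30050673783 ≈ -1.3289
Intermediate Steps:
-214131/376011 + g/(-239759) = -214131/376011 + 182069/(-239759) = -214131*1/376011 + 182069*(-1/239759) = -71377/125337 - 182069/239759 = -39933260396/30050673783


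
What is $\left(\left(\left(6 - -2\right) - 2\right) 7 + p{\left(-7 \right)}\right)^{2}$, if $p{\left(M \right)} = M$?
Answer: $1225$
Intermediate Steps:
$\left(\left(\left(6 - -2\right) - 2\right) 7 + p{\left(-7 \right)}\right)^{2} = \left(\left(\left(6 - -2\right) - 2\right) 7 - 7\right)^{2} = \left(\left(\left(6 + 2\right) - 2\right) 7 - 7\right)^{2} = \left(\left(8 - 2\right) 7 - 7\right)^{2} = \left(6 \cdot 7 - 7\right)^{2} = \left(42 - 7\right)^{2} = 35^{2} = 1225$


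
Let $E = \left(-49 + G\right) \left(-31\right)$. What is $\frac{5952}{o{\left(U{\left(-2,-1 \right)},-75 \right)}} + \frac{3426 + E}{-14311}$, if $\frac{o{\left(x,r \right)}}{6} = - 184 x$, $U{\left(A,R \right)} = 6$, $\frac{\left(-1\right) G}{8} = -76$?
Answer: $\frac{72025}{987459} \approx 0.07294$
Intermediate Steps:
$G = 608$ ($G = \left(-8\right) \left(-76\right) = 608$)
$o{\left(x,r \right)} = - 1104 x$ ($o{\left(x,r \right)} = 6 \left(- 184 x\right) = - 1104 x$)
$E = -17329$ ($E = \left(-49 + 608\right) \left(-31\right) = 559 \left(-31\right) = -17329$)
$\frac{5952}{o{\left(U{\left(-2,-1 \right)},-75 \right)}} + \frac{3426 + E}{-14311} = \frac{5952}{\left(-1104\right) 6} + \frac{3426 - 17329}{-14311} = \frac{5952}{-6624} - - \frac{13903}{14311} = 5952 \left(- \frac{1}{6624}\right) + \frac{13903}{14311} = - \frac{62}{69} + \frac{13903}{14311} = \frac{72025}{987459}$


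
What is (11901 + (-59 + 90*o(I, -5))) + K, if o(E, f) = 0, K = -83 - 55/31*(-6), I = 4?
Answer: 364859/31 ≈ 11770.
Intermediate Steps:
K = -2243/31 (K = -83 - 55*1/31*(-6) = -83 - 55/31*(-6) = -83 + 330/31 = -2243/31 ≈ -72.355)
(11901 + (-59 + 90*o(I, -5))) + K = (11901 + (-59 + 90*0)) - 2243/31 = (11901 + (-59 + 0)) - 2243/31 = (11901 - 59) - 2243/31 = 11842 - 2243/31 = 364859/31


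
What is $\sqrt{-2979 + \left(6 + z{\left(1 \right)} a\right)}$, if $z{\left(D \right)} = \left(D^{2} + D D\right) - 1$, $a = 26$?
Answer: $i \sqrt{2947} \approx 54.286 i$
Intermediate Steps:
$z{\left(D \right)} = -1 + 2 D^{2}$ ($z{\left(D \right)} = \left(D^{2} + D^{2}\right) - 1 = 2 D^{2} - 1 = -1 + 2 D^{2}$)
$\sqrt{-2979 + \left(6 + z{\left(1 \right)} a\right)} = \sqrt{-2979 + \left(6 + \left(-1 + 2 \cdot 1^{2}\right) 26\right)} = \sqrt{-2979 + \left(6 + \left(-1 + 2 \cdot 1\right) 26\right)} = \sqrt{-2979 + \left(6 + \left(-1 + 2\right) 26\right)} = \sqrt{-2979 + \left(6 + 1 \cdot 26\right)} = \sqrt{-2979 + \left(6 + 26\right)} = \sqrt{-2979 + 32} = \sqrt{-2947} = i \sqrt{2947}$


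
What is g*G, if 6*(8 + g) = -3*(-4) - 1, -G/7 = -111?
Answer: -9583/2 ≈ -4791.5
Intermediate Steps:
G = 777 (G = -7*(-111) = 777)
g = -37/6 (g = -8 + (-3*(-4) - 1)/6 = -8 + (12 - 1)/6 = -8 + (⅙)*11 = -8 + 11/6 = -37/6 ≈ -6.1667)
g*G = -37/6*777 = -9583/2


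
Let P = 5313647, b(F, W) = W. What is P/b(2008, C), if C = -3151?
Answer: -5313647/3151 ≈ -1686.3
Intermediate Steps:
P/b(2008, C) = 5313647/(-3151) = 5313647*(-1/3151) = -5313647/3151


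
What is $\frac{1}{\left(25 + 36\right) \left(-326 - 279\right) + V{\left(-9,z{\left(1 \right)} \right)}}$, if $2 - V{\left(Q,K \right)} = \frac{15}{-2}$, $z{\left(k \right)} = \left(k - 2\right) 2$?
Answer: $- \frac{2}{73791} \approx -2.7104 \cdot 10^{-5}$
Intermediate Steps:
$z{\left(k \right)} = -4 + 2 k$ ($z{\left(k \right)} = \left(-2 + k\right) 2 = -4 + 2 k$)
$V{\left(Q,K \right)} = \frac{19}{2}$ ($V{\left(Q,K \right)} = 2 - \frac{15}{-2} = 2 - 15 \left(- \frac{1}{2}\right) = 2 - - \frac{15}{2} = 2 + \frac{15}{2} = \frac{19}{2}$)
$\frac{1}{\left(25 + 36\right) \left(-326 - 279\right) + V{\left(-9,z{\left(1 \right)} \right)}} = \frac{1}{\left(25 + 36\right) \left(-326 - 279\right) + \frac{19}{2}} = \frac{1}{61 \left(-605\right) + \frac{19}{2}} = \frac{1}{-36905 + \frac{19}{2}} = \frac{1}{- \frac{73791}{2}} = - \frac{2}{73791}$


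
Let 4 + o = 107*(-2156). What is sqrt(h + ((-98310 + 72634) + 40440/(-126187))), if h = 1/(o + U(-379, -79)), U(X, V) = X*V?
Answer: I*sqrt(16477630500538928428759695)/25332671185 ≈ 160.24*I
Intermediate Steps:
U(X, V) = V*X
o = -230696 (o = -4 + 107*(-2156) = -4 - 230692 = -230696)
h = -1/200755 (h = 1/(-230696 - 79*(-379)) = 1/(-230696 + 29941) = 1/(-200755) = -1/200755 ≈ -4.9812e-6)
sqrt(h + ((-98310 + 72634) + 40440/(-126187))) = sqrt(-1/200755 + ((-98310 + 72634) + 40440/(-126187))) = sqrt(-1/200755 + (-25676 + 40440*(-1/126187))) = sqrt(-1/200755 + (-25676 - 40440/126187)) = sqrt(-1/200755 - 3240017852/126187) = sqrt(-650449784004447/25332671185) = I*sqrt(16477630500538928428759695)/25332671185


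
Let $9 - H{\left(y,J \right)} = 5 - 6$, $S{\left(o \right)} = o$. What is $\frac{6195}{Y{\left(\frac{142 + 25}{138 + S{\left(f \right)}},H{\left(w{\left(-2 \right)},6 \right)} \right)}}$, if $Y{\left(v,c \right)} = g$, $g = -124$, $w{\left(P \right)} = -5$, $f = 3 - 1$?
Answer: $- \frac{6195}{124} \approx -49.96$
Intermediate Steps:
$f = 2$ ($f = 3 - 1 = 2$)
$H{\left(y,J \right)} = 10$ ($H{\left(y,J \right)} = 9 - \left(5 - 6\right) = 9 - -1 = 9 + 1 = 10$)
$Y{\left(v,c \right)} = -124$
$\frac{6195}{Y{\left(\frac{142 + 25}{138 + S{\left(f \right)}},H{\left(w{\left(-2 \right)},6 \right)} \right)}} = \frac{6195}{-124} = 6195 \left(- \frac{1}{124}\right) = - \frac{6195}{124}$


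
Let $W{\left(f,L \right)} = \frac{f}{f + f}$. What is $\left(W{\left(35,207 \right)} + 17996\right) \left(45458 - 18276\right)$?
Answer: $489180863$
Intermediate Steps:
$W{\left(f,L \right)} = \frac{1}{2}$ ($W{\left(f,L \right)} = \frac{f}{2 f} = f \frac{1}{2 f} = \frac{1}{2}$)
$\left(W{\left(35,207 \right)} + 17996\right) \left(45458 - 18276\right) = \left(\frac{1}{2} + 17996\right) \left(45458 - 18276\right) = \frac{35993}{2} \cdot 27182 = 489180863$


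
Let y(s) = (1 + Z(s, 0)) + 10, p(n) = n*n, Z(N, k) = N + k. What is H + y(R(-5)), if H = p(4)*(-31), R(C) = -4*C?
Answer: -465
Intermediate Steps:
p(n) = n²
y(s) = 11 + s (y(s) = (1 + (s + 0)) + 10 = (1 + s) + 10 = 11 + s)
H = -496 (H = 4²*(-31) = 16*(-31) = -496)
H + y(R(-5)) = -496 + (11 - 4*(-5)) = -496 + (11 + 20) = -496 + 31 = -465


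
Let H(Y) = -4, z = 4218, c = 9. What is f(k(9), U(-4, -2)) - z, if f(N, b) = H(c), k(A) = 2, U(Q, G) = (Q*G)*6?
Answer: -4222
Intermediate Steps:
U(Q, G) = 6*G*Q (U(Q, G) = (G*Q)*6 = 6*G*Q)
f(N, b) = -4
f(k(9), U(-4, -2)) - z = -4 - 1*4218 = -4 - 4218 = -4222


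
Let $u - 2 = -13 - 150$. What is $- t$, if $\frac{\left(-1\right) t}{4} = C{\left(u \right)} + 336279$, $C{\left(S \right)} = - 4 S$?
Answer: $1347692$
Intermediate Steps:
$u = -161$ ($u = 2 - 163 = -161$)
$t = -1347692$ ($t = - 4 \left(\left(-4\right) \left(-161\right) + 336279\right) = - 4 \left(644 + 336279\right) = \left(-4\right) 336923 = -1347692$)
$- t = \left(-1\right) \left(-1347692\right) = 1347692$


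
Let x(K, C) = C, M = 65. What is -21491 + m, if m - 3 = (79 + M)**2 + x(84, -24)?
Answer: -776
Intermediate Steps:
m = 20715 (m = 3 + ((79 + 65)**2 - 24) = 3 + (144**2 - 24) = 3 + (20736 - 24) = 3 + 20712 = 20715)
-21491 + m = -21491 + 20715 = -776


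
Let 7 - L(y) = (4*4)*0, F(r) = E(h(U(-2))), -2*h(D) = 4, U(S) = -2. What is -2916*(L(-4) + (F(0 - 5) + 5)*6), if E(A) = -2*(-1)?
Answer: -142884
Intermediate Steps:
h(D) = -2 (h(D) = -½*4 = -2)
E(A) = 2
F(r) = 2
L(y) = 7 (L(y) = 7 - 4*4*0 = 7 - 16*0 = 7 - 1*0 = 7 + 0 = 7)
-2916*(L(-4) + (F(0 - 5) + 5)*6) = -2916*(7 + (2 + 5)*6) = -2916*(7 + 7*6) = -2916*(7 + 42) = -2916*49 = -142884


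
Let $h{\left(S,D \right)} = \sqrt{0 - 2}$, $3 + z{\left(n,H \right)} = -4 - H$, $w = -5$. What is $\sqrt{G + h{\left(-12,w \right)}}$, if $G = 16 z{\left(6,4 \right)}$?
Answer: $\sqrt{-176 + i \sqrt{2}} \approx 0.0533 + 13.267 i$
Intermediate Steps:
$z{\left(n,H \right)} = -7 - H$ ($z{\left(n,H \right)} = -3 - \left(4 + H\right) = -7 - H$)
$h{\left(S,D \right)} = i \sqrt{2}$ ($h{\left(S,D \right)} = \sqrt{-2} = i \sqrt{2}$)
$G = -176$ ($G = 16 \left(-7 - 4\right) = 16 \left(-11\right) = -176$)
$\sqrt{G + h{\left(-12,w \right)}} = \sqrt{-176 + i \sqrt{2}}$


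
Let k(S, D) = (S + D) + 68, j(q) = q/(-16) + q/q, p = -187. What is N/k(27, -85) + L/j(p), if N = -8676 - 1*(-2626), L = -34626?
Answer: -23339/7 ≈ -3334.1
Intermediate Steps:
N = -6050 (N = -8676 + 2626 = -6050)
j(q) = 1 - q/16 (j(q) = q*(-1/16) + 1 = -q/16 + 1 = 1 - q/16)
k(S, D) = 68 + D + S (k(S, D) = (D + S) + 68 = 68 + D + S)
N/k(27, -85) + L/j(p) = -6050/(68 - 85 + 27) - 34626/(1 - 1/16*(-187)) = -6050/10 - 34626/(1 + 187/16) = -6050*⅒ - 34626/203/16 = -605 - 34626*16/203 = -605 - 19104/7 = -23339/7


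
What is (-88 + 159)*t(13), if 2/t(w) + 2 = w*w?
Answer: 142/167 ≈ 0.85030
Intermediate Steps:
t(w) = 2/(-2 + w²) (t(w) = 2/(-2 + w*w) = 2/(-2 + w²))
(-88 + 159)*t(13) = (-88 + 159)*(2/(-2 + 13²)) = 71*(2/(-2 + 169)) = 71*(2/167) = 142/167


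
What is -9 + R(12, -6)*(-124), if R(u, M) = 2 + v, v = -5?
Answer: 363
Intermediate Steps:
R(u, M) = -3 (R(u, M) = 2 - 5 = -3)
-9 + R(12, -6)*(-124) = -9 - 3*(-124) = -9 + 372 = 363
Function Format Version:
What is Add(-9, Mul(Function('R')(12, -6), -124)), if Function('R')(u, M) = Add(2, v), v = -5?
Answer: 363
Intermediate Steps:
Function('R')(u, M) = -3 (Function('R')(u, M) = Add(2, -5) = -3)
Add(-9, Mul(Function('R')(12, -6), -124)) = Add(-9, Mul(-3, -124)) = Add(-9, 372) = 363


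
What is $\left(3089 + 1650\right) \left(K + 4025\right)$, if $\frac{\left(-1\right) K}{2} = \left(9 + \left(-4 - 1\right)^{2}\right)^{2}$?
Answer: $8117907$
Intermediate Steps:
$K = -2312$ ($K = - 2 \left(9 + \left(-4 - 1\right)^{2}\right)^{2} = - 2 \left(9 + \left(-5\right)^{2}\right)^{2} = - 2 \left(9 + 25\right)^{2} = - 2 \cdot 34^{2} = \left(-2\right) 1156 = -2312$)
$\left(3089 + 1650\right) \left(K + 4025\right) = \left(3089 + 1650\right) \left(-2312 + 4025\right) = 4739 \cdot 1713 = 8117907$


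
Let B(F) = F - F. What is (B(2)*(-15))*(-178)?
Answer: 0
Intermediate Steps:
B(F) = 0
(B(2)*(-15))*(-178) = (0*(-15))*(-178) = 0*(-178) = 0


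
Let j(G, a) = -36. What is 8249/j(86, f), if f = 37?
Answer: -8249/36 ≈ -229.14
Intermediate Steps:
8249/j(86, f) = 8249/(-36) = 8249*(-1/36) = -8249/36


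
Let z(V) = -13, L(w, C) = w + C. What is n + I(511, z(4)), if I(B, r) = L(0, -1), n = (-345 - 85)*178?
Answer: -76541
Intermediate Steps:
n = -76540 (n = -430*178 = -76540)
L(w, C) = C + w
I(B, r) = -1 (I(B, r) = -1 + 0 = -1)
n + I(511, z(4)) = -76540 - 1 = -76541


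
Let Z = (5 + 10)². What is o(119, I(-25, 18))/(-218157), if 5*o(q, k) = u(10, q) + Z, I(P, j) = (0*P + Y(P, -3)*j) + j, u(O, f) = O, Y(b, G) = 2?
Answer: -47/218157 ≈ -0.00021544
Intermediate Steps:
Z = 225 (Z = 15² = 225)
I(P, j) = 3*j (I(P, j) = (0*P + 2*j) + j = (0 + 2*j) + j = 2*j + j = 3*j)
o(q, k) = 47 (o(q, k) = (10 + 225)/5 = (⅕)*235 = 47)
o(119, I(-25, 18))/(-218157) = 47/(-218157) = 47*(-1/218157) = -47/218157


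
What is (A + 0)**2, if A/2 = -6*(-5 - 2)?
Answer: 7056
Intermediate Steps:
A = 84 (A = 2*(-6*(-5 - 2)) = 2*(-6*(-7)) = 2*42 = 84)
(A + 0)**2 = (84 + 0)**2 = 84**2 = 7056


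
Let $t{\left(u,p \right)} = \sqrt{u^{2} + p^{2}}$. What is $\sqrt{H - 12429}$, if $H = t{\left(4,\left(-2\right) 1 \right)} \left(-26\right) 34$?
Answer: $\sqrt{-12429 - 1768 \sqrt{5}} \approx 127.99 i$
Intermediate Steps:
$t{\left(u,p \right)} = \sqrt{p^{2} + u^{2}}$
$H = - 1768 \sqrt{5}$ ($H = \sqrt{\left(\left(-2\right) 1\right)^{2} + 4^{2}} \left(-26\right) 34 = \sqrt{\left(-2\right)^{2} + 16} \left(-26\right) 34 = \sqrt{4 + 16} \left(-26\right) 34 = \sqrt{20} \left(-26\right) 34 = 2 \sqrt{5} \left(-26\right) 34 = - 52 \sqrt{5} \cdot 34 = - 1768 \sqrt{5} \approx -3953.4$)
$\sqrt{H - 12429} = \sqrt{- 1768 \sqrt{5} - 12429} = \sqrt{-12429 - 1768 \sqrt{5}}$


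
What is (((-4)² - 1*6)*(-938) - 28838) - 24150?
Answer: -62368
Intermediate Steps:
(((-4)² - 1*6)*(-938) - 28838) - 24150 = ((16 - 6)*(-938) - 28838) - 24150 = (10*(-938) - 28838) - 24150 = (-9380 - 28838) - 24150 = -38218 - 24150 = -62368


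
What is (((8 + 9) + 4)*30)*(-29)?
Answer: -18270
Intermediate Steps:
(((8 + 9) + 4)*30)*(-29) = ((17 + 4)*30)*(-29) = (21*30)*(-29) = 630*(-29) = -18270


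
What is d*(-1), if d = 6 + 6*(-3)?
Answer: 12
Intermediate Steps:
d = -12 (d = 6 - 18 = -12)
d*(-1) = -12*(-1) = 12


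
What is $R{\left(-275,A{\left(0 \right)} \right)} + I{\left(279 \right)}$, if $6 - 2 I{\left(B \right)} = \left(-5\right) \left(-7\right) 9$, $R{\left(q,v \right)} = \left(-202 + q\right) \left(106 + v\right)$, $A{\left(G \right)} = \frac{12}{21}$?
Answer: $- \frac{713847}{14} \approx -50989.0$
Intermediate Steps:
$A{\left(G \right)} = \frac{4}{7}$ ($A{\left(G \right)} = 12 \cdot \frac{1}{21} = \frac{4}{7}$)
$I{\left(B \right)} = - \frac{309}{2}$ ($I{\left(B \right)} = 3 - \frac{\left(-5\right) \left(-7\right) 9}{2} = 3 - \frac{35 \cdot 9}{2} = 3 - \frac{315}{2} = - \frac{309}{2}$)
$R{\left(-275,A{\left(0 \right)} \right)} + I{\left(279 \right)} = \left(-21412 - \frac{808}{7} + 106 \left(-275\right) - \frac{1100}{7}\right) - \frac{309}{2} = \left(-21412 - \frac{808}{7} - 29150 - \frac{1100}{7}\right) - \frac{309}{2} = - \frac{355842}{7} - \frac{309}{2} = - \frac{713847}{14}$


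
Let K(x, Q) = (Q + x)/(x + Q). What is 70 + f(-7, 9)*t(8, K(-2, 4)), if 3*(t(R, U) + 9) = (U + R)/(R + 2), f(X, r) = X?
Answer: 1309/10 ≈ 130.90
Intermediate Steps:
K(x, Q) = 1 (K(x, Q) = (Q + x)/(Q + x) = 1)
t(R, U) = -9 + (R + U)/(3*(2 + R)) (t(R, U) = -9 + ((U + R)/(R + 2))/3 = -9 + ((R + U)/(2 + R))/3 = -9 + (R + U)/(3*(2 + R)))
70 + f(-7, 9)*t(8, K(-2, 4)) = 70 - 7*(-54 + 1 - 26*8)/(3*(2 + 8)) = 70 - 7*(-54 + 1 - 208)/(3*10) = 70 - 7*(-261)/(3*10) = 70 - 7*(-87/10) = 70 + 609/10 = 1309/10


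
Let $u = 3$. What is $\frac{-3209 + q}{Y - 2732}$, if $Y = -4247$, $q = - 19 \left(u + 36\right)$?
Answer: $\frac{3950}{6979} \approx 0.56598$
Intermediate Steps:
$q = -741$ ($q = - 19 \left(3 + 36\right) = \left(-19\right) 39 = -741$)
$\frac{-3209 + q}{Y - 2732} = \frac{-3209 - 741}{-4247 - 2732} = - \frac{3950}{-6979} = \left(-3950\right) \left(- \frac{1}{6979}\right) = \frac{3950}{6979}$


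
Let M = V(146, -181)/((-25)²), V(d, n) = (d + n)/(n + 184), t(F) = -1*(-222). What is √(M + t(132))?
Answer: √1248645/75 ≈ 14.899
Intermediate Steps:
t(F) = 222
V(d, n) = (d + n)/(184 + n)
M = -7/375 (M = ((146 - 181)/(184 - 181))/((-25)²) = (-35/3)/625 = ((⅓)*(-35))*(1/625) = -35/3*1/625 = -7/375 ≈ -0.018667)
√(M + t(132)) = √(-7/375 + 222) = √(83243/375) = √1248645/75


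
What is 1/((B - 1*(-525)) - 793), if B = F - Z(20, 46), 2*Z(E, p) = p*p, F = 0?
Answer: -1/1326 ≈ -0.00075415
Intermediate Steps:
Z(E, p) = p²/2 (Z(E, p) = (p*p)/2 = p²/2)
B = -1058 (B = 0 - 46²/2 = 0 - 2116/2 = 0 - 1*1058 = 0 - 1058 = -1058)
1/((B - 1*(-525)) - 793) = 1/((-1058 - 1*(-525)) - 793) = 1/((-1058 + 525) - 793) = 1/(-533 - 793) = 1/(-1326) = -1/1326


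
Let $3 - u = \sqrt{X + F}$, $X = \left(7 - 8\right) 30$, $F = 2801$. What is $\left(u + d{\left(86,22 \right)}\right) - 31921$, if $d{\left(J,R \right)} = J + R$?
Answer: $-31810 - \sqrt{2771} \approx -31863.0$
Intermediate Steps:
$X = -30$ ($X = \left(-1\right) 30 = -30$)
$u = 3 - \sqrt{2771}$ ($u = 3 - \sqrt{-30 + 2801} = 3 - \sqrt{2771} \approx -49.64$)
$\left(u + d{\left(86,22 \right)}\right) - 31921 = \left(\left(3 - \sqrt{2771}\right) + \left(86 + 22\right)\right) - 31921 = \left(\left(3 - \sqrt{2771}\right) + 108\right) - 31921 = \left(111 - \sqrt{2771}\right) - 31921 = -31810 - \sqrt{2771}$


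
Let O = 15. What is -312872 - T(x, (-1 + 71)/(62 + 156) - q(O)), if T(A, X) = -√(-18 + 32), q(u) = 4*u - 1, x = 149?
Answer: -312872 + √14 ≈ -3.1287e+5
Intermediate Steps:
q(u) = -1 + 4*u
T(A, X) = -√14
-312872 - T(x, (-1 + 71)/(62 + 156) - q(O)) = -312872 - (-1)*√14 = -312872 + √14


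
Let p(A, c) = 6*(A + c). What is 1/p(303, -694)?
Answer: -1/2346 ≈ -0.00042626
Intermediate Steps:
p(A, c) = 6*A + 6*c
1/p(303, -694) = 1/(6*303 + 6*(-694)) = 1/(1818 - 4164) = 1/(-2346) = -1/2346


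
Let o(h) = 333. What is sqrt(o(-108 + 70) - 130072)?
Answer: I*sqrt(129739) ≈ 360.19*I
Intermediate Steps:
sqrt(o(-108 + 70) - 130072) = sqrt(333 - 130072) = sqrt(-129739) = I*sqrt(129739)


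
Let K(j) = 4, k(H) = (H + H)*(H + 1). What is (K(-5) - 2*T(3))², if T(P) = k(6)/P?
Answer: 2704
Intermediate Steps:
k(H) = 2*H*(1 + H) (k(H) = (2*H)*(1 + H) = 2*H*(1 + H))
T(P) = 84/P (T(P) = (2*6*(1 + 6))/P = (2*6*7)/P = 84/P)
(K(-5) - 2*T(3))² = (4 - 168/3)² = (4 - 2*28)² = (4 - 56)² = (-52)² = 2704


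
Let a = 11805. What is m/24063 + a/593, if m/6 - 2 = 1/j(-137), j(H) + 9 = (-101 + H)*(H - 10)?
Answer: 3311981819815/166366456581 ≈ 19.908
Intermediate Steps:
j(H) = -9 + (-101 + H)*(-10 + H) (j(H) = -9 + (-101 + H)*(H - 10) = -9 + (-101 + H)*(-10 + H))
m = 139910/11659 (m = 12 + 6/(1001 + (-137)**2 - 111*(-137)) = 12 + 6/(1001 + 18769 + 15207) = 12 + 6/34977 = 12 + 6*(1/34977) = 12 + 2/11659 = 139910/11659 ≈ 12.000)
m/24063 + a/593 = (139910/11659)/24063 + 11805/593 = (139910/11659)*(1/24063) + 11805*(1/593) = 139910/280550517 + 11805/593 = 3311981819815/166366456581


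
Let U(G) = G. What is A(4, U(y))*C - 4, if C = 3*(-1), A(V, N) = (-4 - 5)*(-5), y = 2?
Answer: -139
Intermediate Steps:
A(V, N) = 45 (A(V, N) = -9*(-5) = 45)
C = -3
A(4, U(y))*C - 4 = 45*(-3) - 4 = -135 - 4 = -139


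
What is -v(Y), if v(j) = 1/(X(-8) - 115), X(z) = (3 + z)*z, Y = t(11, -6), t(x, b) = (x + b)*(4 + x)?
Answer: 1/75 ≈ 0.013333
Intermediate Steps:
t(x, b) = (4 + x)*(b + x) (t(x, b) = (b + x)*(4 + x) = (4 + x)*(b + x))
Y = 75 (Y = 11**2 + 4*(-6) + 4*11 - 6*11 = 121 - 24 + 44 - 66 = 75)
X(z) = z*(3 + z)
v(j) = -1/75 (v(j) = 1/(-8*(3 - 8) - 115) = 1/(-8*(-5) - 115) = 1/(40 - 115) = 1/(-75) = -1/75)
-v(Y) = -1*(-1/75) = 1/75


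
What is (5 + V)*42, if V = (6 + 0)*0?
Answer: 210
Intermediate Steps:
V = 0 (V = 6*0 = 0)
(5 + V)*42 = (5 + 0)*42 = 5*42 = 210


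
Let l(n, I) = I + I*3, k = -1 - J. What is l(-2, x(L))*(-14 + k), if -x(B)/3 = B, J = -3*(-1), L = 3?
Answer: 648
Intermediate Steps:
J = 3
k = -4 (k = -1 - 1*3 = -1 - 3 = -4)
x(B) = -3*B
l(n, I) = 4*I (l(n, I) = I + 3*I = 4*I)
l(-2, x(L))*(-14 + k) = (4*(-3*3))*(-14 - 4) = (4*(-9))*(-18) = -36*(-18) = 648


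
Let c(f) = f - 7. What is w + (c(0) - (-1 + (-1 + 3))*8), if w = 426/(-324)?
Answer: -881/54 ≈ -16.315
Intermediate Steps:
c(f) = -7 + f
w = -71/54 (w = 426*(-1/324) = -71/54 ≈ -1.3148)
w + (c(0) - (-1 + (-1 + 3))*8) = -71/54 + ((-7 + 0) - (-1 + (-1 + 3))*8) = -71/54 + (-7 - (-1 + 2)*8) = -71/54 + (-7 - 8) = -71/54 - 15 = -881/54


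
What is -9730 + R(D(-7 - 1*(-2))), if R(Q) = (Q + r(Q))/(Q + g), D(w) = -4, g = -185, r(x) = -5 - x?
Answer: -1838965/189 ≈ -9730.0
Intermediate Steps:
R(Q) = -5/(-185 + Q) (R(Q) = (Q + (-5 - Q))/(Q - 185) = -5/(-185 + Q))
-9730 + R(D(-7 - 1*(-2))) = -9730 - 5/(-185 - 4) = -9730 - 5/(-189) = -9730 - 5*(-1/189) = -9730 + 5/189 = -1838965/189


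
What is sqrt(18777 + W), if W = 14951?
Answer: 8*sqrt(527) ≈ 183.65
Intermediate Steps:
sqrt(18777 + W) = sqrt(18777 + 14951) = sqrt(33728) = 8*sqrt(527)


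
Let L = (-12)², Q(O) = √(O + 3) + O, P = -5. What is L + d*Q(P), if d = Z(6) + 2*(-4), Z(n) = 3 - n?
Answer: 199 - 11*I*√2 ≈ 199.0 - 15.556*I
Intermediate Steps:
Q(O) = O + √(3 + O) (Q(O) = √(3 + O) + O = O + √(3 + O))
d = -11 (d = (3 - 1*6) + 2*(-4) = (3 - 6) - 8 = -3 - 8 = -11)
L = 144
L + d*Q(P) = 144 - 11*(-5 + √(3 - 5)) = 144 - 11*(-5 + √(-2)) = 144 - 11*(-5 + I*√2) = 144 + (55 - 11*I*√2) = 199 - 11*I*√2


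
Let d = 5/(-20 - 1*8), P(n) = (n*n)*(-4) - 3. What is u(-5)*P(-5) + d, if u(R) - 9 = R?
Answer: -11541/28 ≈ -412.18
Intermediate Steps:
u(R) = 9 + R
P(n) = -3 - 4*n**2 (P(n) = n**2*(-4) - 3 = -4*n**2 - 3 = -3 - 4*n**2)
d = -5/28 (d = 5/(-20 - 8) = 5/(-28) = 5*(-1/28) = -5/28 ≈ -0.17857)
u(-5)*P(-5) + d = (9 - 5)*(-3 - 4*(-5)**2) - 5/28 = 4*(-3 - 4*25) - 5/28 = 4*(-3 - 100) - 5/28 = 4*(-103) - 5/28 = -412 - 5/28 = -11541/28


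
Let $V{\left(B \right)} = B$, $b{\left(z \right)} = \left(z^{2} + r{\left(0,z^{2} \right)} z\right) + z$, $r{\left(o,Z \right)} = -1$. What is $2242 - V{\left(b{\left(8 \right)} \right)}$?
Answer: $2178$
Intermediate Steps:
$b{\left(z \right)} = z^{2}$ ($b{\left(z \right)} = \left(z^{2} - z\right) + z = z^{2}$)
$2242 - V{\left(b{\left(8 \right)} \right)} = 2242 - 8^{2} = 2242 - 64 = 2178$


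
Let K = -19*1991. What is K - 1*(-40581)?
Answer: 2752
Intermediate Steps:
K = -37829
K - 1*(-40581) = -37829 - 1*(-40581) = -37829 + 40581 = 2752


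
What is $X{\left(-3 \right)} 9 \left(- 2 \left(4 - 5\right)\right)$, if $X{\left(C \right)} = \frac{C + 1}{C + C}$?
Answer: $6$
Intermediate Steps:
$X{\left(C \right)} = \frac{1 + C}{2 C}$
$X{\left(-3 \right)} 9 \left(- 2 \left(4 - 5\right)\right) = \frac{1 - 3}{2 \left(-3\right)} 9 \left(- 2 \left(4 - 5\right)\right) = \frac{1}{2} \left(- \frac{1}{3}\right) \left(-2\right) 9 \left(\left(-2\right) \left(-1\right)\right) = \frac{1}{3} \cdot 9 \cdot 2 = 3 \cdot 2 = 6$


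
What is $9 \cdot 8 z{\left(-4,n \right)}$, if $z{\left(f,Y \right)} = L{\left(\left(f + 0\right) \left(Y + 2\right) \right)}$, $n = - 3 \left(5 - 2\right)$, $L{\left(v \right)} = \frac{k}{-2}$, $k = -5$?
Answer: $180$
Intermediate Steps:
$L{\left(v \right)} = \frac{5}{2}$ ($L{\left(v \right)} = - \frac{5}{-2} = \left(-5\right) \left(- \frac{1}{2}\right) = \frac{5}{2}$)
$n = -9$ ($n = \left(-3\right) 3 = -9$)
$z{\left(f,Y \right)} = \frac{5}{2}$
$9 \cdot 8 z{\left(-4,n \right)} = 9 \cdot 8 \cdot \frac{5}{2} = 72 \cdot \frac{5}{2} = 180$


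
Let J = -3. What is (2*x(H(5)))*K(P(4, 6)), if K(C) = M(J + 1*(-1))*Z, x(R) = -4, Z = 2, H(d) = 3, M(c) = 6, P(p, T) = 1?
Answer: -96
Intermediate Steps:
K(C) = 12 (K(C) = 6*2 = 12)
(2*x(H(5)))*K(P(4, 6)) = (2*(-4))*12 = -8*12 = -96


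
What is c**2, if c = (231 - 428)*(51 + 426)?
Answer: 8830172961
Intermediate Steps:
c = -93969 (c = -197*477 = -93969)
c**2 = (-93969)**2 = 8830172961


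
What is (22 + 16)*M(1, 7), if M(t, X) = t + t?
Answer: 76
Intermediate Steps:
M(t, X) = 2*t
(22 + 16)*M(1, 7) = (22 + 16)*(2*1) = 38*2 = 76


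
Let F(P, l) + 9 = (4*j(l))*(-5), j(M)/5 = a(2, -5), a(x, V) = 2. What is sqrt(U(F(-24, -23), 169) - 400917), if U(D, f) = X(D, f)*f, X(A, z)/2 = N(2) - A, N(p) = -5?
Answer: 3*I*sqrt(36885) ≈ 576.16*I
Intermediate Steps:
j(M) = 10 (j(M) = 5*2 = 10)
X(A, z) = -10 - 2*A (X(A, z) = 2*(-5 - A) = -10 - 2*A)
F(P, l) = -209 (F(P, l) = -9 + (4*10)*(-5) = -9 + 40*(-5) = -9 - 200 = -209)
U(D, f) = f*(-10 - 2*D) (U(D, f) = (-10 - 2*D)*f = f*(-10 - 2*D))
sqrt(U(F(-24, -23), 169) - 400917) = sqrt(-2*169*(5 - 209) - 400917) = sqrt(-2*169*(-204) - 400917) = sqrt(68952 - 400917) = sqrt(-331965) = 3*I*sqrt(36885)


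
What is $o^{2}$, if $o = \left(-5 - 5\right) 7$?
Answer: $4900$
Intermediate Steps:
$o = -70$ ($o = \left(-10\right) 7 = -70$)
$o^{2} = \left(-70\right)^{2} = 4900$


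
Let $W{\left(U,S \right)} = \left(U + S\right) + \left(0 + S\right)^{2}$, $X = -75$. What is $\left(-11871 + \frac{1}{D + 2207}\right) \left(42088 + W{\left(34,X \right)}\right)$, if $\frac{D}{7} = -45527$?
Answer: $- \frac{89550846669028}{158241} \approx -5.6591 \cdot 10^{8}$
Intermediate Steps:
$D = -318689$ ($D = 7 \left(-45527\right) = -318689$)
$W{\left(U,S \right)} = S + U + S^{2}$ ($W{\left(U,S \right)} = \left(S + U\right) + S^{2} = S + U + S^{2}$)
$\left(-11871 + \frac{1}{D + 2207}\right) \left(42088 + W{\left(34,X \right)}\right) = \left(-11871 + \frac{1}{-318689 + 2207}\right) \left(42088 + \left(-75 + 34 + \left(-75\right)^{2}\right)\right) = \left(-11871 + \frac{1}{-316482}\right) \left(42088 + \left(-75 + 34 + 5625\right)\right) = \left(-11871 - \frac{1}{316482}\right) \left(42088 + 5584\right) = \left(- \frac{3756957823}{316482}\right) 47672 = - \frac{89550846669028}{158241}$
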